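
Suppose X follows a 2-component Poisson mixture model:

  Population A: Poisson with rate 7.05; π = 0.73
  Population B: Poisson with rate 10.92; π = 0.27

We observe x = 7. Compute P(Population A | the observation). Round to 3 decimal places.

0.858

Posterior ∝ prior × likelihood, so P(k | x) ∝ w_k f_k(x); normalise over all components.
Component likelihoods at x = 7:
  f_A = e^(−7.05)·7.05^7/7! = 0.148976
  f_B = e^(−10.92)·10.92^7/7! = 0.066471
Unnormalised posteriors:
  w_A·f_A = 0.73 × 0.148976 = 0.108753
  w_B·f_B = 0.27 × 0.066471 = 0.0179472
Denominator: 0.108753 + 0.0179472 = 0.1267
Responsibility of Population A: 0.108753 / 0.1267 ≈ 0.858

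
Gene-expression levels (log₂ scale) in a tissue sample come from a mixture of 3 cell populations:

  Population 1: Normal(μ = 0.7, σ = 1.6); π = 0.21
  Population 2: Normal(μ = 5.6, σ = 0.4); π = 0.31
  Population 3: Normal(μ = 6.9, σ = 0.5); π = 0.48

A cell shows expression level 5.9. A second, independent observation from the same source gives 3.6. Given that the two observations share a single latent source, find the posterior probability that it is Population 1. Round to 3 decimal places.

P(component k | x) = w_k·f_k(x) / marginal(x), where marginal(x) = Σ_j w_j·f_j(x).
Since both observations come from the same component, the likelihood for component k is f_k(x₁)·f_k(x₂).
  f_1 = [(1/(1.6·√(2π)))·exp(−(5.9−0.7)²/(2·1.6²)) = 0.249339·exp(-5.28125) = 0.00126816] × [0.0482422] = 6.11786e-05
  f_2 = [(1/(0.4·√(2π)))·exp(−(5.9−5.6)²/(2·0.4²)) = 0.997356·exp(-0.28125) = 0.752844] × [3.7168e-06] = 2.79817e-06
  f_3 = [(1/(0.5·√(2π)))·exp(−(5.9−6.9)²/(2·0.5²)) = 0.797885·exp(-2.00000) = 0.107982] × [2.77336e-10] = 2.99473e-11
Multiply by the mixture weights:
  w_1·f_1 = 0.21 × 6.11786e-05 = 1.28475e-05
  w_2·f_2 = 0.31 × 2.79817e-06 = 8.67432e-07
  w_3·f_3 = 0.48 × 2.99473e-11 = 1.43747e-11
Evidence: 1.28475e-05 + 8.67432e-07 + 1.43747e-11 = 1.3715e-05
P(Population 1 | x) = 1.28475e-05 / 1.3715e-05 ≈ 0.937

0.937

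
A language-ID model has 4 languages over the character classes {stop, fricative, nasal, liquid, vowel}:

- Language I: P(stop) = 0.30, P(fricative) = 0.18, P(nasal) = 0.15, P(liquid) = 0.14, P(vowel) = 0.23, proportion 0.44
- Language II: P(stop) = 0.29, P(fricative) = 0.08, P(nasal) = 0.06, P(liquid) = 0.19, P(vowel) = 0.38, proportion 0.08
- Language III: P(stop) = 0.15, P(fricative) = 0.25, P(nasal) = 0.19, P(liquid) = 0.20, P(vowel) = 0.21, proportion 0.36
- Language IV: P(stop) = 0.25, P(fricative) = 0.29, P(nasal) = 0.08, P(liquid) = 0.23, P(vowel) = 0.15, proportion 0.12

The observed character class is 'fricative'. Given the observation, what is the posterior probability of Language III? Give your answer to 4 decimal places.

P(component k | x) = π_k·f_k(x) / marginal(x), where marginal(x) = Σ_j π_j·f_j(x).
Evaluate each component's likelihood at the observed value:
  f_I = P(fricative | comp) = 0.18
  f_II = P(fricative | comp) = 0.08
  f_III = P(fricative | comp) = 0.25
  f_IV = P(fricative | comp) = 0.29
Prior × likelihood for each component:
  π_I·f_I = 0.44 × 0.18 = 0.0792
  π_II·f_II = 0.08 × 0.08 = 0.0064
  π_III·f_III = 0.36 × 0.25 = 0.09
  π_IV·f_IV = 0.12 × 0.29 = 0.0348
Marginal: 0.0792 + 0.0064 + 0.09 + 0.0348 = 0.2104
Responsibility of Language III: 0.09 / 0.2104 ≈ 0.4278

0.4278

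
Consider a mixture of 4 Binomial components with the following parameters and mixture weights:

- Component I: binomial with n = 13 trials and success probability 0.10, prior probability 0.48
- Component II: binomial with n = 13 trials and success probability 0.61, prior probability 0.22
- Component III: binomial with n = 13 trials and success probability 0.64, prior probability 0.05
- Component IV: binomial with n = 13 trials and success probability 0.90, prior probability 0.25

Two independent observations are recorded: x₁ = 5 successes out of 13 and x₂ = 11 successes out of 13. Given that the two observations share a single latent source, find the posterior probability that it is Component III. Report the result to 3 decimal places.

By Bayes' theorem, P(k | x) = π_k f_k(x) / Σ_j π_j f_j(x).
Since both observations come from the same component, the likelihood for component k is f_k(x₁)·f_k(x₂).
  L_I = [C(13,5)·0.10^5·0.90^8 = 1287·1e-05·0.430467 = 0.00554011] × [6.318e-10] = 3.50024e-12
  L_II = [C(13,5)·0.61^5·0.39^8 = 1287·0.0844596·0.000535201 = 0.0581761] × [0.051624] = 0.00300329
  L_III = [C(13,5)·0.64^5·0.36^8 = 1287·0.107374·0.000282111 = 0.0389851] × [0.0745898] = 0.00290789
  L_IV = [C(13,5)·0.90^5·0.10^8 = 1287·0.59049·1e-08 = 7.59961e-06] × [0.244772] = 1.86017e-06
Prior × likelihood for each component:
  π_I·L_I = 0.48 × 3.50024e-12 = 1.68012e-12
  π_II·L_II = 0.22 × 0.00300329 = 0.000660723
  π_III·L_III = 0.05 × 0.00290789 = 0.000145394
  π_IV·L_IV = 0.25 × 1.86017e-06 = 4.65043e-07
Marginal: 1.68012e-12 + 0.000660723 + 0.000145394 + 4.65043e-07 = 0.000806582
P(Component III | x₁, x₂) = 0.000145394 / 0.000806582 ≈ 0.180

0.180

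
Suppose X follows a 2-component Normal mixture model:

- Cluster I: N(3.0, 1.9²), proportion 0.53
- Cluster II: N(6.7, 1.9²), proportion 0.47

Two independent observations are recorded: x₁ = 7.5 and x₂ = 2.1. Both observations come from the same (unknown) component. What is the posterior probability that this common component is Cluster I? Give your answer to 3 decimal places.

0.555

P(component k | x) = P(Z=k)·f_k(x) / marginal(x), where marginal(x) = Σ_j P(Z=j)·f_j(x).
Since both observations come from the same component, the likelihood for component k is f_k(x₁)·f_k(x₂).
  p_I = [(1/(1.9·√(2π)))·exp(−(7.5−3.0)²/(2·1.9²)) = 0.209970·exp(-2.80471) = 0.0127083] × [0.187687] = 0.00238518
  p_II = [(1/(1.9·√(2π)))·exp(−(7.5−6.7)²/(2·1.9²)) = 0.209970·exp(-0.08864) = 0.192158] × [0.0112034] = 0.00215282
Weight by the priors:
  P(Z=I)·p_I = 0.53 × 0.00238518 = 0.00126414
  P(Z=II)·p_II = 0.47 × 0.00215282 = 0.00101183
Normaliser: 0.00126414 + 0.00101183 = 0.00227597
So the posterior for Cluster I is 0.00126414 / 0.00227597 ≈ 0.555.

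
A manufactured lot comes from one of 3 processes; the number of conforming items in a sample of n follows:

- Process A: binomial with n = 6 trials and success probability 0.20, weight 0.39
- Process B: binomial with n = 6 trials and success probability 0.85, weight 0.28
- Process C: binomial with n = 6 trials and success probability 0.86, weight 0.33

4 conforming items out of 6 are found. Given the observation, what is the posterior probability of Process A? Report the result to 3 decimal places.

0.055

By Bayes' theorem, P(k | x) = π_k f_k(x) / Σ_j π_j f_j(x).
Evaluate each component's likelihood at the observed value:
  f_A = C(6,4)·0.20^4·0.80^2 = 15·0.0016·0.64 = 0.01536
  f_B = C(6,4)·0.85^4·0.15^2 = 15·0.522006·0.0225 = 0.176177
  f_C = C(6,4)·0.86^4·0.14^2 = 15·0.547008·0.0196 = 0.16082
Prior × likelihood for each component:
  π_A·f_A = 0.39 × 0.01536 = 0.0059904
  π_B·f_B = 0.28 × 0.176177 = 0.0493296
  π_C·f_C = 0.33 × 0.16082 = 0.0530707
Normaliser: 0.0059904 + 0.0493296 + 0.0530707 = 0.108391
P(Process A | the observation) ≈ 0.055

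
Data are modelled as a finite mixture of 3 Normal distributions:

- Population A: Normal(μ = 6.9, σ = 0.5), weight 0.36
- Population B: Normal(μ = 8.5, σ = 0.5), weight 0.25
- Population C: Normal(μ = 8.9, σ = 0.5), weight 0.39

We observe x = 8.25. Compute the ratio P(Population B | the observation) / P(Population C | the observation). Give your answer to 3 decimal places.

Only the two components matter; the odds are (π_i f_i(x)) / (π_j f_j(x)).
Component likelihoods at x = 8.25:
  f_A = (1/(0.5·√(2π)))·exp(−(8.25−6.9)²/(2·0.5²)) = 0.797885·exp(-3.64500) = 0.0208419
  f_B = (1/(0.5·√(2π)))·exp(−(8.25−8.5)²/(2·0.5²)) = 0.797885·exp(-0.12500) = 0.704131
  f_C = (1/(0.5·√(2π)))·exp(−(8.25−8.9)²/(2·0.5²)) = 0.797885·exp(-0.84500) = 0.342737
Posterior odds = (π_B·f_B) / (π_C·f_C) = (0.25·0.704131) / (0.39·0.342737) = 0.176033 / 0.133668 ≈ 1.317

1.317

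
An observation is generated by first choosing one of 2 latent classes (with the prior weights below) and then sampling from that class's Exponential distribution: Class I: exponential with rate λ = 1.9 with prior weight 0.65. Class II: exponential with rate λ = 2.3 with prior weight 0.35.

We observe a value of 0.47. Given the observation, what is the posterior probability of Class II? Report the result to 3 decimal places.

By Bayes' theorem, P(k | x) = π_k f_k(x) / Σ_j π_j f_j(x).
Exponential densities:
  p_I = 1.9·e^(−1.9·0.47) = 1.9·e^(−0.8930) = 0.777909
  p_II = 2.3·e^(−2.3·0.47) = 2.3·e^(−1.0810) = 0.780289
Weight by the priors:
  π_I·p_I = 0.65 × 0.777909 = 0.505641
  π_II·p_II = 0.35 × 0.780289 = 0.273101
Sum: 0.505641 + 0.273101 = 0.778742
Responsibility of Class II: 0.273101 / 0.778742 ≈ 0.351

0.351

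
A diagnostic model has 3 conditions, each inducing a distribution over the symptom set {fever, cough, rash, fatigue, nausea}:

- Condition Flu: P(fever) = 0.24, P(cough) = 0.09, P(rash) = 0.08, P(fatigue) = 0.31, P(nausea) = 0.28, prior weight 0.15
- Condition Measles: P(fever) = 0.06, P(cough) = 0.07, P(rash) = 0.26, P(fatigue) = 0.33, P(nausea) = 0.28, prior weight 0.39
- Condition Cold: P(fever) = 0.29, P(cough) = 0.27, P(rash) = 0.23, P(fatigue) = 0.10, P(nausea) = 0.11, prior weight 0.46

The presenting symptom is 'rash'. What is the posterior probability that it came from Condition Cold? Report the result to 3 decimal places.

0.483

Posterior ∝ prior × likelihood, so P(k | x) ∝ w_k f_k(x); normalise over all components.
Evaluate each component's likelihood at the observed value:
  p_Flu = 0.08
  p_Measles = 0.26
  p_Cold = 0.23
Weight by the priors:
  w_Flu·p_Flu = 0.15 × 0.08 = 0.012
  w_Measles·p_Measles = 0.39 × 0.26 = 0.1014
  w_Cold·p_Cold = 0.46 × 0.23 = 0.1058
Marginal: 0.012 + 0.1014 + 0.1058 = 0.2192
P(Condition Cold | 'rash') = 0.1058 / 0.2192 ≈ 0.483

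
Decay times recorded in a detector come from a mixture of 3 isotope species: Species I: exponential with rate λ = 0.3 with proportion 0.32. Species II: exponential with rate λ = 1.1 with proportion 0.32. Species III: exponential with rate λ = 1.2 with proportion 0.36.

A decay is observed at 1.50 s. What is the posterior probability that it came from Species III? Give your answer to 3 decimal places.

0.357

Posterior ∝ prior × likelihood, so P(k | x) ∝ P(Z=k) f_k(x); normalise over all components.
Component likelihoods at x = 1.50 s:
  p_I = 0.191288
  p_II = 0.211255
  p_III = 0.198359
Weight by the priors:
  P(Z=I)·p_I = 0.32 × 0.191288 = 0.0612123
  P(Z=II)·p_II = 0.32 × 0.211255 = 0.0676016
  P(Z=III)·p_III = 0.36 × 0.198359 = 0.0714091
Denominator: 0.0612123 + 0.0676016 + 0.0714091 = 0.200223
So the posterior for Species III is 0.0714091 / 0.200223 ≈ 0.357.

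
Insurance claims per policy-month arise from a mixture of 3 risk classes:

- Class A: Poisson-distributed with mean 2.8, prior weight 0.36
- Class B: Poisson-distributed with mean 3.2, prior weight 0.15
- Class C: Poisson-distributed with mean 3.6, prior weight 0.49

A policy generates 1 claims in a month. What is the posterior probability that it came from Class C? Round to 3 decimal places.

The responsibility of component k is P(Z=k) f_k(x) divided by Σ_j P(Z=j) f_j(x).
Evaluate each component's likelihood at the observed value:
  L_A = 0.170268
  L_B = 0.130439
  L_C = 0.0983654
Unnormalised posteriors:
  P(Z=A)·L_A = 0.36 × 0.170268 = 0.0612965
  P(Z=B)·L_B = 0.15 × 0.130439 = 0.0195659
  P(Z=C)·L_C = 0.49 × 0.0983654 = 0.048199
Evidence: 0.0612965 + 0.0195659 + 0.048199 = 0.129061
P(Class C | data) = 0.048199 / 0.129061 ≈ 0.373

0.373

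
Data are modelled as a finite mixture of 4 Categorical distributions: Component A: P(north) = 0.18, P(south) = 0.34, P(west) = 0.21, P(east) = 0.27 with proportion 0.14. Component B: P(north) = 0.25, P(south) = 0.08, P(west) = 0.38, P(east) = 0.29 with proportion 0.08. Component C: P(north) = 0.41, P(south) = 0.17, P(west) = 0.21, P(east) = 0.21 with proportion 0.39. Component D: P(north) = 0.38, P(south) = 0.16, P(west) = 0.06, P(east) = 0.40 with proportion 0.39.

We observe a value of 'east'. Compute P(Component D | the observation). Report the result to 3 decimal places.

0.522

The responsibility of component k is π_k f_k(x) divided by Σ_j π_j f_j(x).
Categorical probabilities:
  f_A = P(east | comp) = 0.27
  f_B = P(east | comp) = 0.29
  f_C = P(east | comp) = 0.21
  f_D = P(east | comp) = 0.40
Unnormalised posteriors:
  π_A·f_A = 0.14 × 0.27 = 0.0378
  π_B·f_B = 0.08 × 0.29 = 0.0232
  π_C·f_C = 0.39 × 0.21 = 0.0819
  π_D·f_D = 0.39 × 0.4 = 0.156
Evidence: 0.0378 + 0.0232 + 0.0819 + 0.156 = 0.2989
P(Component D | x) ≈ 0.522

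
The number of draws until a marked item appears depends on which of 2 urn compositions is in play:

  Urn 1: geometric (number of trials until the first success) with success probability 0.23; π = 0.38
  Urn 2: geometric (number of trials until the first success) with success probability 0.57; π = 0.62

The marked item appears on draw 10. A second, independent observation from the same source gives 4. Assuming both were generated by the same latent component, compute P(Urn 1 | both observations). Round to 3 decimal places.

By Bayes' theorem, P(k | x) = P(Z=k) f_k(x) / Σ_j P(Z=j) f_j(x).
Since both observations come from the same component, the likelihood for component k is f_k(x₁)·f_k(x₂).
  p_1 = [0.0218849] × [0.105003] = 0.00229797
  p_2 = [0.000286478] × [0.045319] = 1.29829e-05
Multiply by the mixture weights:
  P(Z=1)·p_1 = 0.38 × 0.00229797 = 0.000873229
  P(Z=2)·p_2 = 0.62 × 1.29829e-05 = 8.04939e-06
Evidence: 0.000873229 + 8.04939e-06 = 0.000881278
So the posterior for Urn 1 is 0.000873229 / 0.000881278 ≈ 0.991.

0.991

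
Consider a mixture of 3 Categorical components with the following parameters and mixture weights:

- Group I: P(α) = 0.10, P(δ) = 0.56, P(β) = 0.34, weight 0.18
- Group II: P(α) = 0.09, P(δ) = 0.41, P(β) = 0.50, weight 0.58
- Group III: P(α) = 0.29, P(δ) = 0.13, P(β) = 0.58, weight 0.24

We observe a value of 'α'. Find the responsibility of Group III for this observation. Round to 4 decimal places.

Posterior ∝ prior × likelihood, so P(k | x) ∝ P(Z=k) f_k(x); normalise over all components.
Evaluate each component's likelihood at the observed value:
  L_I = 0.1
  L_II = 0.09
  L_III = 0.29
Prior × likelihood for each component:
  P(Z=I)·L_I = 0.18 × 0.1 = 0.018
  P(Z=II)·L_II = 0.58 × 0.09 = 0.0522
  P(Z=III)·L_III = 0.24 × 0.29 = 0.0696
Sum: 0.018 + 0.0522 + 0.0696 = 0.1398
P(Group III | x) ≈ 0.4979

0.4979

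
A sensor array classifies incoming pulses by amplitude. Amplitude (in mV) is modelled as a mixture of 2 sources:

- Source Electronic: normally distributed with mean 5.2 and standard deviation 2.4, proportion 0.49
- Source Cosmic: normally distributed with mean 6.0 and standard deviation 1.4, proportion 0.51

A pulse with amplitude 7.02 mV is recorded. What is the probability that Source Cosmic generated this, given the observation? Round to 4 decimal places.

The responsibility of component k is π_k f_k(x) divided by Σ_j π_j f_j(x).
Component likelihoods at x = 7.02 mV:
  L_Electronic = 0.124688
  L_Cosmic = 0.218533
Multiply by the mixture weights:
  π_Electronic·L_Electronic = 0.49 × 0.124688 = 0.061097
  π_Cosmic·L_Cosmic = 0.51 × 0.218533 = 0.111452
Marginal: 0.061097 + 0.111452 = 0.172549
P(Source Cosmic | 7.02 mV) ≈ 0.6459

0.6459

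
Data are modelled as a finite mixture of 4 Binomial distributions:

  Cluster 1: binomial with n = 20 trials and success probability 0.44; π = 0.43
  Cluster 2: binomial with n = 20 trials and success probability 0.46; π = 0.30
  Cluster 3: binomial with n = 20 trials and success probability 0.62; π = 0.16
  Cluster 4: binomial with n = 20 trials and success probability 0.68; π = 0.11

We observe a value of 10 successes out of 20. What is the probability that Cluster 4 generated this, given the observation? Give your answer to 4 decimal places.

0.0357

The responsibility of component k is P(Z=k) f_k(x) divided by Σ_j P(Z=j) f_j(x).
Component likelihoods at x = 10 successes out of 20:
  p_1 = C(20,10)·0.44^10·0.56^10 = 184756·0.000271974·0.00303305 = 0.152407
  p_2 = C(20,10)·0.46^10·0.54^10 = 184756·0.000424207·0.00210833 = 0.16524
  p_3 = C(20,10)·0.62^10·0.38^10 = 184756·0.00839299·6.27821e-05 = 0.0973535
  p_4 = C(20,10)·0.68^10·0.32^10 = 184756·0.0211392·1.1259e-05 = 0.0439731
Multiply by the mixture weights:
  P(Z=1)·p_1 = 0.43 × 0.152407 = 0.0655351
  P(Z=2)·p_2 = 0.30 × 0.16524 = 0.0495719
  P(Z=3)·p_3 = 0.16 × 0.0973535 = 0.0155766
  P(Z=4)·p_4 = 0.11 × 0.0439731 = 0.00483705
Marginal: 0.0655351 + 0.0495719 + 0.0155766 + 0.00483705 = 0.135521
Responsibility of Cluster 4: 0.00483705 / 0.135521 ≈ 0.0357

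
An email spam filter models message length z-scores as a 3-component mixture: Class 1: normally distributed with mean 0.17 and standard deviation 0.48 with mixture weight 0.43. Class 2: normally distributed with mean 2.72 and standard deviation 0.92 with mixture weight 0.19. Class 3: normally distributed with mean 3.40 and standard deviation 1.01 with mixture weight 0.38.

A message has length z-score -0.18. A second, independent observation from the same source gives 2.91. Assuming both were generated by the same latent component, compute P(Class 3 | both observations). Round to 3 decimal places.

Apply Bayes' rule: the posterior for each component is proportional to its prior times its likelihood at x.
Since both observations come from the same component, the likelihood for component k is f_k(x₁)·f_k(x₂).
  p_1 = [(1/(0.48·√(2π)))·exp(−(-0.18−0.17)²/(2·0.48²)) = 0.831130·exp(-0.26584) = 0.637111] × [6.98089e-08] = 4.4476e-08
  p_2 = [(1/(0.92·√(2π)))·exp(−(-0.18−2.72)²/(2·0.92²)) = 0.433633·exp(-4.96810) = 0.0030165] × [0.424483] = 0.00128046
  p_3 = [(1/(1.01·√(2π)))·exp(−(-0.18−3.40)²/(2·1.01²)) = 0.394992·exp(-6.28193) = 0.00073855] × [0.351139] = 0.000259334
Prior × likelihood for each component:
  P(Z=1)·p_1 = 0.43 × 4.4476e-08 = 1.91247e-08
  P(Z=2)·p_2 = 0.19 × 0.00128046 = 0.000243286
  P(Z=3)·p_3 = 0.38 × 0.000259334 = 9.85468e-05
Normaliser: 1.91247e-08 + 0.000243286 + 9.85468e-05 = 0.000341852
Responsibility of Class 3: 9.85468e-05 / 0.000341852 ≈ 0.288

0.288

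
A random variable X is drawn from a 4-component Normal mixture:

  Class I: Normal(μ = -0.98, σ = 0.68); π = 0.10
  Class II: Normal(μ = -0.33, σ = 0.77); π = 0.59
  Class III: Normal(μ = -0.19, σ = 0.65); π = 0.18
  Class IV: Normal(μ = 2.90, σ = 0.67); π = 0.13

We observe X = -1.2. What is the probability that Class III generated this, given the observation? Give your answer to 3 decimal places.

By Bayes' theorem, P(k | x) = w_k f_k(x) / Σ_j w_j f_j(x).
Component likelihoods at x = -1.2:
  f_I = (1/(0.68·√(2π)))·exp(−(-1.2−-0.98)²/(2·0.68²)) = 0.586680·exp(-0.05234) = 0.556765
  f_II = (1/(0.77·√(2π)))·exp(−(-1.2−-0.33)²/(2·0.77²)) = 0.518107·exp(-0.63830) = 0.273658
  f_III = (1/(0.65·√(2π)))·exp(−(-1.2−-0.19)²/(2·0.65²)) = 0.613757·exp(-1.20722) = 0.18353
  f_IV = (1/(0.67·√(2π)))·exp(−(-1.2−2.90)²/(2·0.67²)) = 0.595436·exp(-18.72355) = 4.39848e-09
Unnormalised posteriors:
  w_I·f_I = 0.10 × 0.556765 = 0.0556765
  w_II·f_II = 0.59 × 0.273658 = 0.161458
  w_III·f_III = 0.18 × 0.18353 = 0.0330355
  w_IV·f_IV = 0.13 × 4.39848e-09 = 5.71802e-10
Sum: 0.0556765 + 0.161458 + 0.0330355 + 5.71802e-10 = 0.25017
So the posterior for Class III is 0.0330355 / 0.25017 ≈ 0.132.

0.132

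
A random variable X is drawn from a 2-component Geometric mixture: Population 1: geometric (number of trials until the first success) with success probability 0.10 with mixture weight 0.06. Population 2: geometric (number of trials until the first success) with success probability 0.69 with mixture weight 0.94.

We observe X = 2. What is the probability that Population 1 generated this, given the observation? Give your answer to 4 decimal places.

0.0262

Posterior ∝ prior × likelihood, so P(k | x) ∝ w_k f_k(x); normalise over all components.
Geometric probabilities:
  L_1 = 0.10·(1−0.10)^1 = 0.10·0.9 = 0.09
  L_2 = 0.69·(1−0.69)^1 = 0.69·0.31 = 0.2139
Prior × likelihood for each component:
  w_1·L_1 = 0.06 × 0.09 = 0.0054
  w_2·L_2 = 0.94 × 0.2139 = 0.201066
Sum: 0.0054 + 0.201066 = 0.206466
P(Population 1 | data) ≈ 0.0262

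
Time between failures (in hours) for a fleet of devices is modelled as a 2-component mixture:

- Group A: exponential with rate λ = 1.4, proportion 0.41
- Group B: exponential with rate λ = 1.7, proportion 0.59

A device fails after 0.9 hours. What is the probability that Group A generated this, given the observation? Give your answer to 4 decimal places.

0.4285

Posterior ∝ prior × likelihood, so P(k | x) ∝ π_k f_k(x); normalise over all components.
Evaluate each component's likelihood at the observed value:
  p_A = 0.397116
  p_B = 0.368111
Unnormalised posteriors:
  π_A·p_A = 0.41 × 0.397116 = 0.162817
  π_B·p_B = 0.59 × 0.368111 = 0.217185
Sum: 0.162817 + 0.217185 = 0.380003
P(Group A | x) ≈ 0.4285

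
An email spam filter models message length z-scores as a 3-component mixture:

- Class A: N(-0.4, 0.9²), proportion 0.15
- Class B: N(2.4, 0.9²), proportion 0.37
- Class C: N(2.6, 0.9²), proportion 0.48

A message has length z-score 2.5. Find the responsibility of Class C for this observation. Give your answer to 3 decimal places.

Apply Bayes' rule: the posterior for each component is proportional to its prior times its likelihood at x.
Normal densities:
  f_A = (1/(0.9·√(2π)))·exp(−(2.5−-0.4)²/(2·0.9²)) = 0.443269·exp(-5.19136) = 0.00246655
  f_B = (1/(0.9·√(2π)))·exp(−(2.5−2.4)²/(2·0.9²)) = 0.443269·exp(-0.00617) = 0.440541
  f_C = (1/(0.9·√(2π)))·exp(−(2.5−2.6)²/(2·0.9²)) = 0.443269·exp(-0.00617) = 0.440541
Weight by the priors:
  P(Z=A)·f_A = 0.15 × 0.00246655 = 0.000369982
  P(Z=B)·f_B = 0.37 × 0.440541 = 0.163
  P(Z=C)·f_C = 0.48 × 0.440541 = 0.21146
Normaliser: 0.000369982 + 0.163 + 0.21146 = 0.37483
P(Class C | 2.5) ≈ 0.564

0.564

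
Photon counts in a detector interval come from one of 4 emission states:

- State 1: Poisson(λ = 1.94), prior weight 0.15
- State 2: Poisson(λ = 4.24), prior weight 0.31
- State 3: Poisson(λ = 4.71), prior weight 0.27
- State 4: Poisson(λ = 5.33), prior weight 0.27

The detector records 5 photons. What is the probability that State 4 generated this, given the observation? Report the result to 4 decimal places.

The responsibility of component k is π_k f_k(x) divided by Σ_j π_j f_j(x).
Poisson probabilities:
  p_1 = 0.0329076
  p_2 = 0.164528
  p_3 = 0.173939
  p_4 = 0.173646
Weight by the priors:
  π_1·p_1 = 0.15 × 0.0329076 = 0.00493614
  π_2·p_2 = 0.31 × 0.164528 = 0.0510036
  π_3·p_3 = 0.27 × 0.173939 = 0.0469635
  π_4·p_4 = 0.27 × 0.173646 = 0.0468845
Sum: 0.00493614 + 0.0510036 + 0.0469635 + 0.0468845 = 0.149788
P(State 4 | data) ≈ 0.3130

0.3130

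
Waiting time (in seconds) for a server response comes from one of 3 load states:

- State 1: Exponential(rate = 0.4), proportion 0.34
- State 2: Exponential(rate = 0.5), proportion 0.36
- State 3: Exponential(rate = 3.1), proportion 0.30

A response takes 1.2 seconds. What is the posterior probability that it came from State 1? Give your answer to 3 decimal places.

0.410

The responsibility of component k is w_k f_k(x) divided by Σ_j w_j f_j(x).
Component likelihoods at x = 1.2 seconds:
  L_1 = 0.247513
  L_2 = 0.274406
  L_3 = 0.0751253
Weight by the priors:
  w_1·L_1 = 0.34 × 0.247513 = 0.0841545
  w_2·L_2 = 0.36 × 0.274406 = 0.0987861
  w_3·L_3 = 0.30 × 0.0751253 = 0.0225376
Sum: 0.0841545 + 0.0987861 + 0.0225376 = 0.205478
P(State 1 | 1.2 seconds) = 0.0841545 / 0.205478 ≈ 0.410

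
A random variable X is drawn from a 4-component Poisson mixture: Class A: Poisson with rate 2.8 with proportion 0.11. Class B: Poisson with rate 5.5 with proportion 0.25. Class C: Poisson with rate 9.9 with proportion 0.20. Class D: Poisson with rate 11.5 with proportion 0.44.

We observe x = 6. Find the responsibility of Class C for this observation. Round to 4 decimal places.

Posterior ∝ prior × likelihood, so P(k | x) ∝ P(Z=k) f_k(x); normalise over all components.
Evaluate each component's likelihood at the observed value:
  p_A = 0.0406997
  p_B = 0.157117
  p_C = 0.065609
  p_D = 0.0325438
Multiply by the mixture weights:
  P(Z=A)·p_A = 0.11 × 0.0406997 = 0.00447697
  P(Z=B)·p_B = 0.25 × 0.157117 = 0.0392793
  P(Z=C)·p_C = 0.20 × 0.065609 = 0.0131218
  P(Z=D)·p_D = 0.44 × 0.0325438 = 0.0143193
Marginal: 0.00447697 + 0.0392793 + 0.0131218 + 0.0143193 = 0.0711973
Responsibility of Class C: 0.0131218 / 0.0711973 ≈ 0.1843

0.1843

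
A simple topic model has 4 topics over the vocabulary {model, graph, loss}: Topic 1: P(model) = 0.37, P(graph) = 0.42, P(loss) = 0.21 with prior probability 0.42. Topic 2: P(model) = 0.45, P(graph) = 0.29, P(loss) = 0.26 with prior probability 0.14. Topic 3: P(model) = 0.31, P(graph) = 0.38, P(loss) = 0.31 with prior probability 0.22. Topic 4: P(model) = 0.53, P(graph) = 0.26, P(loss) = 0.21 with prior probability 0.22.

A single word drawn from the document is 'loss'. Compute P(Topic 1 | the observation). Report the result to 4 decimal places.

Posterior ∝ prior × likelihood, so P(k | x) ∝ w_k f_k(x); normalise over all components.
Component likelihoods at x = 'loss':
  p_1 = P(loss | comp) = 0.21
  p_2 = P(loss | comp) = 0.26
  p_3 = P(loss | comp) = 0.31
  p_4 = P(loss | comp) = 0.21
Weight by the priors:
  w_1·p_1 = 0.42 × 0.21 = 0.0882
  w_2·p_2 = 0.14 × 0.26 = 0.0364
  w_3·p_3 = 0.22 × 0.31 = 0.0682
  w_4·p_4 = 0.22 × 0.21 = 0.0462
Sum: 0.0882 + 0.0364 + 0.0682 + 0.0462 = 0.239
Responsibility of Topic 1: 0.0882 / 0.239 ≈ 0.3690

0.3690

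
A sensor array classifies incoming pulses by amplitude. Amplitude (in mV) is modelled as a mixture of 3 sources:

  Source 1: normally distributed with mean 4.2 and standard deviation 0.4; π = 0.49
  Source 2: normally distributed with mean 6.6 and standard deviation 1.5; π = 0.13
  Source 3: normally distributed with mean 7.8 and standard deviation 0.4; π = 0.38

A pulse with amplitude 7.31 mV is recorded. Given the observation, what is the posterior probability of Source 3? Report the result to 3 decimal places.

The responsibility of component k is π_k f_k(x) divided by Σ_j π_j f_j(x).
Component likelihoods at x = 7.31 mV:
  f_1 = (1/(0.4·√(2π)))·exp(−(7.31−4.2)²/(2·0.4²)) = 0.997356·exp(-30.22531) = 7.45013e-14
  f_2 = (1/(1.5·√(2π)))·exp(−(7.31−6.6)²/(2·1.5²)) = 0.265962·exp(-0.11202) = 0.237776
  f_3 = (1/(0.4·√(2π)))·exp(−(7.31−7.8)²/(2·0.4²)) = 0.997356·exp(-0.75031) = 0.47097
Prior × likelihood for each component:
  π_1·f_1 = 0.49 × 7.45013e-14 = 3.65056e-14
  π_2·f_2 = 0.13 × 0.237776 = 0.0309109
  π_3·f_3 = 0.38 × 0.47097 = 0.178969
Sum: 3.65056e-14 + 0.0309109 + 0.178969 = 0.20988
P(Source 3 | data) = 0.178969 / 0.20988 ≈ 0.853

0.853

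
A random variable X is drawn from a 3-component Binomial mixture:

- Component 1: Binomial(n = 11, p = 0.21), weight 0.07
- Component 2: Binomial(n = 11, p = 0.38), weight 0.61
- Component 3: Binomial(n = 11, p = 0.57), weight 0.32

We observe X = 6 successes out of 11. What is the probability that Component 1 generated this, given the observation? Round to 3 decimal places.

By Bayes' theorem, P(k | x) = w_k f_k(x) / Σ_j w_j f_j(x).
Evaluate each component's likelihood at the observed value:
  p_1 = C(11,6)·0.21^6·0.79^5 = 462·8.57661e-05·0.307706 = 0.0121925
  p_2 = C(11,6)·0.38^6·0.62^5 = 462·0.00301094·0.0916133 = 0.127439
  p_3 = C(11,6)·0.57^6·0.43^5 = 462·0.0342964·0.0147008 = 0.232934
Multiply by the mixture weights:
  w_1·p_1 = 0.07 × 0.0121925 = 0.000853476
  w_2·p_2 = 0.61 × 0.127439 = 0.0777377
  w_3·p_3 = 0.32 × 0.232934 = 0.074539
Normaliser: 0.000853476 + 0.0777377 + 0.074539 = 0.15313
P(Component 1 | 6 successes out of 11) = 0.000853476 / 0.15313 ≈ 0.006

0.006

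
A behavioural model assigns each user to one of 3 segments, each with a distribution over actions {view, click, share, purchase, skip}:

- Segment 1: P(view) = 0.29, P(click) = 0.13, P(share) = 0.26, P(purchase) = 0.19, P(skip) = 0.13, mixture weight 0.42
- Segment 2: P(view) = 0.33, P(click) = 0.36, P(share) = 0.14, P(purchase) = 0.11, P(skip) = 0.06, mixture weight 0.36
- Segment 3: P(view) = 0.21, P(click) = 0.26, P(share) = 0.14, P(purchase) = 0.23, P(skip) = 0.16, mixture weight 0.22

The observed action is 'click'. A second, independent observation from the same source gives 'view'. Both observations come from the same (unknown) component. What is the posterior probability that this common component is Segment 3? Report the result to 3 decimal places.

P(component k | x) = π_k·f_k(x) / marginal(x), where marginal(x) = Σ_j π_j·f_j(x).
Since both observations come from the same component, the likelihood for component k is f_k(x₁)·f_k(x₂).
  p_1 = [P(click | comp) = 0.13] × [0.29] = 0.0377
  p_2 = [P(click | comp) = 0.36] × [0.33] = 0.1188
  p_3 = [P(click | comp) = 0.26] × [0.21] = 0.0546
Weight by the priors:
  π_1·p_1 = 0.42 × 0.0377 = 0.015834
  π_2·p_2 = 0.36 × 0.1188 = 0.042768
  π_3·p_3 = 0.22 × 0.0546 = 0.012012
Marginal: 0.015834 + 0.042768 + 0.012012 = 0.070614
So the posterior for Segment 3 is 0.012012 / 0.070614 ≈ 0.170.

0.170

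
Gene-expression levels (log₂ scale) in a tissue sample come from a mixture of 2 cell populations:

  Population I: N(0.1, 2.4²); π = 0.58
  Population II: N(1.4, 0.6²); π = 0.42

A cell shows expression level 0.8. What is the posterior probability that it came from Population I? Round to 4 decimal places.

By Bayes' theorem, P(k | x) = w_k f_k(x) / Σ_j w_j f_j(x).
Normal densities:
  L_I = 0.159304
  L_II = 0.403285
Multiply by the mixture weights:
  w_I·L_I = 0.58 × 0.159304 = 0.0923962
  w_II·L_II = 0.42 × 0.403285 = 0.16938
Denominator: 0.0923962 + 0.16938 = 0.261776
Responsibility of Population I: 0.0923962 / 0.261776 ≈ 0.3530

0.3530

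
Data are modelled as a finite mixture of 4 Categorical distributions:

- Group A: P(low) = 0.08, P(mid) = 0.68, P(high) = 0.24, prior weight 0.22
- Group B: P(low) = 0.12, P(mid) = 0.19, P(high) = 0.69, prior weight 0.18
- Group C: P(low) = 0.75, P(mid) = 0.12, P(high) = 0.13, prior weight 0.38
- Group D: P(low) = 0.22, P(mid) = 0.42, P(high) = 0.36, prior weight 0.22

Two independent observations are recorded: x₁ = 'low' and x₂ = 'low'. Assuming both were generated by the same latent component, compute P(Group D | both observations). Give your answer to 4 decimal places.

0.0466

Apply Bayes' rule: the posterior for each component is proportional to its prior times its likelihood at x.
Since both observations come from the same component, the likelihood for component k is f_k(x₁)·f_k(x₂).
  p_A = [0.08] × [0.08] = 0.0064
  p_B = [0.12] × [0.12] = 0.0144
  p_C = [0.75] × [0.75] = 0.5625
  p_D = [0.22] × [0.22] = 0.0484
Multiply by the mixture weights:
  P(Z=A)·p_A = 0.22 × 0.0064 = 0.001408
  P(Z=B)·p_B = 0.18 × 0.0144 = 0.002592
  P(Z=C)·p_C = 0.38 × 0.5625 = 0.21375
  P(Z=D)·p_D = 0.22 × 0.0484 = 0.010648
Marginal: 0.001408 + 0.002592 + 0.21375 + 0.010648 = 0.228398
So the posterior for Group D is 0.010648 / 0.228398 ≈ 0.0466.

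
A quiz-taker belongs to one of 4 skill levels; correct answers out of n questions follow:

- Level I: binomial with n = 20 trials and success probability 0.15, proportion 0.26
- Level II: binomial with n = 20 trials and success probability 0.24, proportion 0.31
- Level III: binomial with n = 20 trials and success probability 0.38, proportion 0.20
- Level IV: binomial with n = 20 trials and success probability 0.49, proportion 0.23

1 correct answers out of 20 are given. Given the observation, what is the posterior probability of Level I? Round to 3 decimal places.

0.811

By Bayes' theorem, P(k | x) = π_k f_k(x) / Σ_j π_j f_j(x).
Binomial probabilities:
  p_I = C(20,1)·0.15^1·0.85^19 = 20·0.15·0.0455994 = 0.136798
  p_II = C(20,1)·0.24^1·0.76^19 = 20·0.24·0.00543824 = 0.0261035
  p_III = C(20,1)·0.38^1·0.62^19 = 20·0.38·0.000113617 = 0.000863487
  p_IV = C(20,1)·0.49^1·0.51^19 = 20·0.49·2.77865e-06 = 2.72307e-05
Multiply by the mixture weights:
  π_I·p_I = 0.26 × 0.136798 = 0.0355676
  π_II·p_II = 0.31 × 0.0261035 = 0.0080921
  π_III·p_III = 0.20 × 0.000863487 = 0.000172697
  π_IV·p_IV = 0.23 × 2.72307e-05 = 6.26307e-06
Sum: 0.0355676 + 0.0080921 + 0.000172697 + 6.26307e-06 = 0.0438386
So the posterior for Level I is 0.0355676 / 0.0438386 ≈ 0.811.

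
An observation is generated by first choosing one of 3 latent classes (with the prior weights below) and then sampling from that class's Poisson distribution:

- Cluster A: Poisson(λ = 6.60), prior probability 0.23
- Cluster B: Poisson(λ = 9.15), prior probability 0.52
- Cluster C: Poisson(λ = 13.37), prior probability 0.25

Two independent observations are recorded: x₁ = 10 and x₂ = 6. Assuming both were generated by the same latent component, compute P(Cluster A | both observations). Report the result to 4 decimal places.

The responsibility of component k is w_k f_k(x) divided by Σ_j w_j f_j(x).
Since both observations come from the same component, the likelihood for component k is f_k(x₁)·f_k(x₂).
  f_A = [e^(−6.60)·6.60^10/10! = 0.058794] × [0.156166] = 0.00918164
  f_B = [e^(−9.15)·9.15^10/10! = 0.120407] × [0.0865764] = 0.0104244
  f_C = [e^(−13.37)·13.37^10/10! = 0.0785297] × [0.0123862] = 0.000972686
Multiply by the mixture weights:
  w_A·f_A = 0.23 × 0.00918164 = 0.00211178
  w_B·f_B = 0.52 × 0.0104244 = 0.00542071
  w_C·f_C = 0.25 × 0.000972686 = 0.000243171
Sum: 0.00211178 + 0.00542071 + 0.000243171 = 0.00777566
P(Cluster A | data) ≈ 0.2716

0.2716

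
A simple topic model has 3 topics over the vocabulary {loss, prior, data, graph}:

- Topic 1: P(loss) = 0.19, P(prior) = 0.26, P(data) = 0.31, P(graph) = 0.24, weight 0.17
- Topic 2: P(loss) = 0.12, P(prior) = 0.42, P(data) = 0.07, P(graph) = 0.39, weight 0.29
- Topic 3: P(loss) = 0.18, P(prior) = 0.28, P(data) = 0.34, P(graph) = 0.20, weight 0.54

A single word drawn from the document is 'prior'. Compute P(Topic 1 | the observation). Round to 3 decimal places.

0.139

P(component k | x) = P(Z=k)·f_k(x) / marginal(x), where marginal(x) = Σ_j P(Z=j)·f_j(x).
Component likelihoods at x = 'prior':
  f_1 = 0.26
  f_2 = 0.42
  f_3 = 0.28
Unnormalised posteriors:
  P(Z=1)·f_1 = 0.17 × 0.26 = 0.0442
  P(Z=2)·f_2 = 0.29 × 0.42 = 0.1218
  P(Z=3)·f_3 = 0.54 × 0.28 = 0.1512
Denominator: 0.0442 + 0.1218 + 0.1512 = 0.3172
P(Topic 1 | the observation) = 0.0442 / 0.3172 ≈ 0.139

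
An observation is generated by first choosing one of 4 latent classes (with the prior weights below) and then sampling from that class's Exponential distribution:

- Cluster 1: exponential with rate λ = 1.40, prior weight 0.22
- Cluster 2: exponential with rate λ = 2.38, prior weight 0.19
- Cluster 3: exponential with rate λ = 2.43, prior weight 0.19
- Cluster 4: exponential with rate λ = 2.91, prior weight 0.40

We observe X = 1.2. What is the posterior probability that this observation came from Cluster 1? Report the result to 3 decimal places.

0.399

By Bayes' theorem, P(k | x) = w_k f_k(x) / Σ_j w_j f_j(x).
Component likelihoods at x = 1.2:
  L_1 = 1.40·e^(−1.40·1.2) = 1.40·e^(−1.6800) = 0.260924
  L_2 = 2.38·e^(−2.38·1.2) = 2.38·e^(−2.8560) = 0.136846
  L_3 = 2.43·e^(−2.43·1.2) = 2.43·e^(−2.9160) = 0.131584
  L_4 = 2.91·e^(−2.91·1.2) = 2.91·e^(−3.4920) = 0.0885802
Unnormalised posteriors:
  w_1·L_1 = 0.22 × 0.260924 = 0.0574032
  w_2·L_2 = 0.19 × 0.136846 = 0.0260007
  w_3·L_3 = 0.19 × 0.131584 = 0.025001
  w_4·L_4 = 0.40 × 0.0885802 = 0.0354321
Evidence: 0.0574032 + 0.0260007 + 0.025001 + 0.0354321 = 0.143837
So the posterior for Cluster 1 is 0.0574032 / 0.143837 ≈ 0.399.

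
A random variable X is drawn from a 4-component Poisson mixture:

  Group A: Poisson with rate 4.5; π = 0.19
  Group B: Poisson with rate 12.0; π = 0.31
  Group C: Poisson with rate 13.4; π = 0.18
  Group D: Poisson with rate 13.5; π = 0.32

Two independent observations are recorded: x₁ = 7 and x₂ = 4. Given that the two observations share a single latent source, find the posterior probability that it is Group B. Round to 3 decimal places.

The responsibility of component k is w_k f_k(x) divided by Σ_j w_j f_j(x).
Since both observations come from the same component, the likelihood for component k is f_k(x₁)·f_k(x₂).
  f_A = [e^(−4.5)·4.5^7/7! = 0.0823629] × [0.189808] = 0.0156331
  f_B = [e^(−12.0)·12.0^7/7! = 0.0436822] × [0.0053086] = 0.000231891
  f_C = [e^(−13.4)·13.4^7/7! = 0.0233215] × [0.00203546] = 4.747e-05
  f_D = [e^(−13.5)·13.5^7/7! = 0.0222295] × [0.00189735] = 4.21773e-05
Unnormalised posteriors:
  w_A·f_A = 0.19 × 0.0156331 = 0.00297029
  w_B·f_B = 0.31 × 0.000231891 = 7.18863e-05
  w_C·f_C = 0.18 × 4.747e-05 = 8.54459e-06
  w_D·f_D = 0.32 × 4.21773e-05 = 1.34967e-05
Normaliser: 0.00297029 + 7.18863e-05 + 8.54459e-06 + 1.34967e-05 = 0.00306422
P(Group B | x) ≈ 0.023

0.023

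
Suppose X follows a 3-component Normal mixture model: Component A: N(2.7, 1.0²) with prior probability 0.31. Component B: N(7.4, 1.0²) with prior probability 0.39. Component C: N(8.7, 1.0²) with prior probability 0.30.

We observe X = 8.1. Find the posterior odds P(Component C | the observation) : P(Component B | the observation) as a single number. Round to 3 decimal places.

0.821

The posterior odds equal the prior odds times the likelihood ratio: (π_i/π_j)·(f_i(x)/f_j(x)).
Evaluate each component's likelihood at the observed value:
  L_A = 1.85736e-07
  L_B = 0.312254
  L_C = 0.333225
Posterior odds = (π_C·L_C) / (π_B·L_B) = (0.30·0.333225) / (0.39·0.312254) = 0.0999674 / 0.121779 ≈ 0.821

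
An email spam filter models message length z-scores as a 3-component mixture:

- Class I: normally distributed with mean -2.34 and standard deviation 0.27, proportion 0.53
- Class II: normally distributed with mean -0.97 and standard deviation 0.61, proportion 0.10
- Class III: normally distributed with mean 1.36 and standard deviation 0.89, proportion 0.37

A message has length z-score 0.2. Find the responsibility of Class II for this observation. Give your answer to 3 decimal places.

0.128

P(component k | x) = w_k·f_k(x) / marginal(x), where marginal(x) = Σ_j w_j·f_j(x).
Evaluate each component's likelihood at the observed value:
  L_I = 8.95704e-20
  L_II = 0.103927
  L_III = 0.191706
Multiply by the mixture weights:
  w_I·L_I = 0.53 × 8.95704e-20 = 4.74723e-20
  w_II·L_II = 0.10 × 0.103927 = 0.0103927
  w_III·L_III = 0.37 × 0.191706 = 0.0709312
Marginal: 4.74723e-20 + 0.0103927 + 0.0709312 = 0.0813239
P(Class II | data) ≈ 0.128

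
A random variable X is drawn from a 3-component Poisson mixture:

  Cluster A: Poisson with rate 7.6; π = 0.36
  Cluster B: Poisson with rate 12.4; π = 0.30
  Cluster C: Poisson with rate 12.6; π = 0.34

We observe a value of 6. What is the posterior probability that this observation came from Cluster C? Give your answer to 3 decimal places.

0.105

The responsibility of component k is w_k f_k(x) divided by Σ_j w_j f_j(x).
Poisson probabilities:
  f_A = 0.13394
  f_B = 0.0207944
  f_C = 0.0187405
Prior × likelihood for each component:
  w_A·f_A = 0.36 × 0.13394 = 0.0482185
  w_B·f_B = 0.30 × 0.0207944 = 0.00623831
  w_C·f_C = 0.34 × 0.0187405 = 0.00637176
Evidence: 0.0482185 + 0.00623831 + 0.00637176 = 0.0608285
Responsibility of Cluster C: 0.00637176 / 0.0608285 ≈ 0.105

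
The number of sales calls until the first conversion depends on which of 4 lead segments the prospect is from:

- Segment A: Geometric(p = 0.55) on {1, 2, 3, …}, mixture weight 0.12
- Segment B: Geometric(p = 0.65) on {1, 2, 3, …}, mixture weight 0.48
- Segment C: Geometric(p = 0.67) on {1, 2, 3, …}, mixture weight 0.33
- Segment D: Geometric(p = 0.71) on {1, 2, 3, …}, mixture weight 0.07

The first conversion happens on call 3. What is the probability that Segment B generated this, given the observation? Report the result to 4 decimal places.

The responsibility of component k is π_k f_k(x) divided by Σ_j π_j f_j(x).
Evaluate each component's likelihood at the observed value:
  f_A = 0.55·(1−0.55)^2 = 0.55·0.2025 = 0.111375
  f_B = 0.65·(1−0.65)^2 = 0.65·0.1225 = 0.079625
  f_C = 0.67·(1−0.67)^2 = 0.67·0.1089 = 0.072963
  f_D = 0.71·(1−0.71)^2 = 0.71·0.0841 = 0.059711
Unnormalised posteriors:
  π_A·f_A = 0.12 × 0.111375 = 0.013365
  π_B·f_B = 0.48 × 0.079625 = 0.03822
  π_C·f_C = 0.33 × 0.072963 = 0.0240778
  π_D·f_D = 0.07 × 0.059711 = 0.00417977
Marginal: 0.013365 + 0.03822 + 0.0240778 + 0.00417977 = 0.0798426
So the posterior for Segment B is 0.03822 / 0.0798426 ≈ 0.4787.

0.4787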